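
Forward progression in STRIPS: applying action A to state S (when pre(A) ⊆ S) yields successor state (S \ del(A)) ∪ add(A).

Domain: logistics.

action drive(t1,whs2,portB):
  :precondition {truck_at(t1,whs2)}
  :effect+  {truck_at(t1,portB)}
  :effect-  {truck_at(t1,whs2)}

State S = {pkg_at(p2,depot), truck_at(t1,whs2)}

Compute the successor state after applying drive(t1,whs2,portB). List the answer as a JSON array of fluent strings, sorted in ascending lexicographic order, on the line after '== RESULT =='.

Compute (S \ del) ∪ add:
  pre ⊆ S: {truck_at(t1,whs2)} ⊆ S  — applicable
  S \ del = {pkg_at(p2,depot)}
  ∪ add   = {pkg_at(p2,depot), truck_at(t1,portB)}

== RESULT ==
["pkg_at(p2,depot)", "truck_at(t1,portB)"]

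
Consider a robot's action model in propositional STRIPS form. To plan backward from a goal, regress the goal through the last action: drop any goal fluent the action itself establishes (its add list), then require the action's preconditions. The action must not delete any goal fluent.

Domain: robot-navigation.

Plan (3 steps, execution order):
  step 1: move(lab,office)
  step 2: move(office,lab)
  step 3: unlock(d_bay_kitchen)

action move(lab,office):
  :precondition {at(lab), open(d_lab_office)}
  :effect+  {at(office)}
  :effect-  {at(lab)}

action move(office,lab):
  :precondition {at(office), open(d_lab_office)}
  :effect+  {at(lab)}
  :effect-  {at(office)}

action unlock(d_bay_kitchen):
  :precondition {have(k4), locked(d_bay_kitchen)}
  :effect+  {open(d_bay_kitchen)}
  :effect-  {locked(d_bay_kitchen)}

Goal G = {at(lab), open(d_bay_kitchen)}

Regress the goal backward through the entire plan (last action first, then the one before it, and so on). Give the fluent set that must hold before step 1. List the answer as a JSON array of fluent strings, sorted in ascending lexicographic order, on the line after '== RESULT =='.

Regress step by step:
  through step 3 (unlock(d_bay_kitchen)): drop {open(d_bay_kitchen)}, keep {at(lab)}, require {have(k4), locked(d_bay_kitchen)}
    → {at(lab), have(k4), locked(d_bay_kitchen)}
  through step 2 (move(office,lab)): drop {at(lab)}, keep {have(k4), locked(d_bay_kitchen)}, require {at(office), open(d_lab_office)}
    → {at(office), have(k4), locked(d_bay_kitchen), open(d_lab_office)}
  through step 1 (move(lab,office)): drop {at(office)}, keep {have(k4), locked(d_bay_kitchen), open(d_lab_office)}, require {at(lab), open(d_lab_office)}
    → {at(lab), have(k4), locked(d_bay_kitchen), open(d_lab_office)}

== RESULT ==
["at(lab)", "have(k4)", "locked(d_bay_kitchen)", "open(d_lab_office)"]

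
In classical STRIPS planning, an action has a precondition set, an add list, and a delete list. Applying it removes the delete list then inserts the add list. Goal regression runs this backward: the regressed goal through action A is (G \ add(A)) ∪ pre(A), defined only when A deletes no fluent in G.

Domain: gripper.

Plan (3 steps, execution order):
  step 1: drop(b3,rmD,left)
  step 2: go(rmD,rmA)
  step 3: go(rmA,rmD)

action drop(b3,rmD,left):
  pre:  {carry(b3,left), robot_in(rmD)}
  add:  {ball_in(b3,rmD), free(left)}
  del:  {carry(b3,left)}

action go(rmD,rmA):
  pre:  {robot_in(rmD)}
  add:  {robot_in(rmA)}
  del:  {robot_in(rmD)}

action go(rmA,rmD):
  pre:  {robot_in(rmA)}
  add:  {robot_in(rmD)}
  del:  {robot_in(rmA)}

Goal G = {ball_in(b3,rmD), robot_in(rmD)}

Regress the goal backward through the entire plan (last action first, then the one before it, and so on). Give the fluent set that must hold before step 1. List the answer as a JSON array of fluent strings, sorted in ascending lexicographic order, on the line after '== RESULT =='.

Work backward from the goal:
  through step 3 (go(rmA,rmD)): drop {robot_in(rmD)}, keep {ball_in(b3,rmD)}, require {robot_in(rmA)}
    → {ball_in(b3,rmD), robot_in(rmA)}
  through step 2 (go(rmD,rmA)): drop {robot_in(rmA)}, keep {ball_in(b3,rmD)}, require {robot_in(rmD)}
    → {ball_in(b3,rmD), robot_in(rmD)}
  through step 1 (drop(b3,rmD,left)): drop {ball_in(b3,rmD)}, keep {robot_in(rmD)}, require {carry(b3,left), robot_in(rmD)}
    → {carry(b3,left), robot_in(rmD)}

== RESULT ==
["carry(b3,left)", "robot_in(rmD)"]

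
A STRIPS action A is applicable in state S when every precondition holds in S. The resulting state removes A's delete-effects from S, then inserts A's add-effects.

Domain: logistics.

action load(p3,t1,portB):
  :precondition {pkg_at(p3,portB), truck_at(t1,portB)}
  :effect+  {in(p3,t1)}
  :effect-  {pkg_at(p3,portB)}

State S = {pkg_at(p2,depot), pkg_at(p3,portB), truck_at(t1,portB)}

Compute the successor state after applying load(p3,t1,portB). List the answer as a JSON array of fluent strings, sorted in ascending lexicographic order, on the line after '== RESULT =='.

Compute (S \ del) ∪ add:
  pre ⊆ S: {pkg_at(p3,portB), truck_at(t1,portB)} ⊆ S  — applicable
  S \ del = {pkg_at(p2,depot), truck_at(t1,portB)}
  ∪ add   = {in(p3,t1), pkg_at(p2,depot), truck_at(t1,portB)}

== RESULT ==
["in(p3,t1)", "pkg_at(p2,depot)", "truck_at(t1,portB)"]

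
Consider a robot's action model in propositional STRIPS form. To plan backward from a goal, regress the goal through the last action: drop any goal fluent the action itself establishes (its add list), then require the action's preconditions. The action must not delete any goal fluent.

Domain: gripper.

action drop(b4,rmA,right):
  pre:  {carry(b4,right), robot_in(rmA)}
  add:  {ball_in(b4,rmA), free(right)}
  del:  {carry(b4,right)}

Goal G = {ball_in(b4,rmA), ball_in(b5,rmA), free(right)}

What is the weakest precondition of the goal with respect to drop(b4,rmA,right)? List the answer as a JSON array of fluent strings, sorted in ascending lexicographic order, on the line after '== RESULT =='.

Regress:
  G ∩ del = {}  (empty — regression defined)
  G \ add = {ball_in(b4,rmA), ball_in(b5,rmA), free(right)} \ {ball_in(b4,rmA), free(right)} = {ball_in(b5,rmA)}
  ∪ pre   = {ball_in(b5,rmA)} ∪ {carry(b4,right), robot_in(rmA)}
          = {ball_in(b5,rmA), carry(b4,right), robot_in(rmA)}

== RESULT ==
["ball_in(b5,rmA)", "carry(b4,right)", "robot_in(rmA)"]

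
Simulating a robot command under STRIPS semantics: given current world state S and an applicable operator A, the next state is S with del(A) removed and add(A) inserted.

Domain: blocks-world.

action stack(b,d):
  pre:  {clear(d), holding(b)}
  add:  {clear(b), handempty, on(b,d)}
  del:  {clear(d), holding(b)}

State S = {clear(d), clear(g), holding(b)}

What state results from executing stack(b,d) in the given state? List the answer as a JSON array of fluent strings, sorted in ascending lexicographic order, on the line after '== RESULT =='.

Compute (S \ del) ∪ add:
  pre ⊆ S: {clear(d), holding(b)} ⊆ S  — applicable
  S \ del = {clear(g)}
  ∪ add   = {clear(b), clear(g), handempty, on(b,d)}

== RESULT ==
["clear(b)", "clear(g)", "handempty", "on(b,d)"]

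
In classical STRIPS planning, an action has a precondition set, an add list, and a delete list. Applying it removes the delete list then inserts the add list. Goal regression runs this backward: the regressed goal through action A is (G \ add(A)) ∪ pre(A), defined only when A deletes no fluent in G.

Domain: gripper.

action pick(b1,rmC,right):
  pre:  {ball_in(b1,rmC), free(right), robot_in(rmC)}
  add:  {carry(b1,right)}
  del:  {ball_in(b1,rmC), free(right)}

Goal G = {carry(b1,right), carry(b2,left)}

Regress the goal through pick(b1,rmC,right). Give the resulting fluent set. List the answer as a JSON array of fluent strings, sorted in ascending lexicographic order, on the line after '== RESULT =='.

Compute (G \ add) ∪ pre:
  G ∩ del = {}  (empty — regression defined)
  G \ add = {carry(b1,right), carry(b2,left)} \ {carry(b1,right)} = {carry(b2,left)}
  ∪ pre   = {carry(b2,left)} ∪ {ball_in(b1,rmC), free(right), robot_in(rmC)}
          = {ball_in(b1,rmC), carry(b2,left), free(right), robot_in(rmC)}

== RESULT ==
["ball_in(b1,rmC)", "carry(b2,left)", "free(right)", "robot_in(rmC)"]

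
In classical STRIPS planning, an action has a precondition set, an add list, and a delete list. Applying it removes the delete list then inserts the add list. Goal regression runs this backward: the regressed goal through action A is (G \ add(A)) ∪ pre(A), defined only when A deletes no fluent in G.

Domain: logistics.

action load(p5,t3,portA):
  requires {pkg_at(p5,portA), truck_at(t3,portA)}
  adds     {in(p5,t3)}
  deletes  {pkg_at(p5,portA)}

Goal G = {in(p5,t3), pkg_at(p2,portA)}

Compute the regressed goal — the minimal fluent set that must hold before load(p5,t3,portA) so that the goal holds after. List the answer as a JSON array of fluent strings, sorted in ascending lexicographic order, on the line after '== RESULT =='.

Compute (G \ add) ∪ pre:
  G ∩ del = {}  (empty — regression defined)
  G \ add = {in(p5,t3), pkg_at(p2,portA)} \ {in(p5,t3)} = {pkg_at(p2,portA)}
  ∪ pre   = {pkg_at(p2,portA)} ∪ {pkg_at(p5,portA), truck_at(t3,portA)}
          = {pkg_at(p2,portA), pkg_at(p5,portA), truck_at(t3,portA)}

== RESULT ==
["pkg_at(p2,portA)", "pkg_at(p5,portA)", "truck_at(t3,portA)"]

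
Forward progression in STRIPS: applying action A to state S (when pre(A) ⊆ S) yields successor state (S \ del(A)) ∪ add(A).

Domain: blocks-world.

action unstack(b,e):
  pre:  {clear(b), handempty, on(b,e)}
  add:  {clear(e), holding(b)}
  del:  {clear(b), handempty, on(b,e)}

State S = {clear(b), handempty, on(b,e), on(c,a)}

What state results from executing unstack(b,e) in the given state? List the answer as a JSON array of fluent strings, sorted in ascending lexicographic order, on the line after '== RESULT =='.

Progress:
  pre ⊆ S: {clear(b), handempty, on(b,e)} ⊆ S  — applicable
  S \ del = {on(c,a)}
  ∪ add   = {clear(e), holding(b), on(c,a)}

== RESULT ==
["clear(e)", "holding(b)", "on(c,a)"]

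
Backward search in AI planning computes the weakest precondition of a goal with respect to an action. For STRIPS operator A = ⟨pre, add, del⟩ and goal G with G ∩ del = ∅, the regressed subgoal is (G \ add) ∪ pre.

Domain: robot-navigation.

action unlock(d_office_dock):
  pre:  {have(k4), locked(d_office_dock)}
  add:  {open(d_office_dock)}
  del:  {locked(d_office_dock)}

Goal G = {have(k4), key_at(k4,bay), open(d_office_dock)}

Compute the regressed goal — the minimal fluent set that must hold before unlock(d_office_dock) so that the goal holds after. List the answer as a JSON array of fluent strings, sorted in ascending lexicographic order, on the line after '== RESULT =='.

Compute (G \ add) ∪ pre:
  G ∩ del = {}  (empty — regression defined)
  G \ add = {have(k4), key_at(k4,bay), open(d_office_dock)} \ {open(d_office_dock)} = {have(k4), key_at(k4,bay)}
  ∪ pre   = {have(k4), key_at(k4,bay)} ∪ {have(k4), locked(d_office_dock)}
          = {have(k4), key_at(k4,bay), locked(d_office_dock)}

== RESULT ==
["have(k4)", "key_at(k4,bay)", "locked(d_office_dock)"]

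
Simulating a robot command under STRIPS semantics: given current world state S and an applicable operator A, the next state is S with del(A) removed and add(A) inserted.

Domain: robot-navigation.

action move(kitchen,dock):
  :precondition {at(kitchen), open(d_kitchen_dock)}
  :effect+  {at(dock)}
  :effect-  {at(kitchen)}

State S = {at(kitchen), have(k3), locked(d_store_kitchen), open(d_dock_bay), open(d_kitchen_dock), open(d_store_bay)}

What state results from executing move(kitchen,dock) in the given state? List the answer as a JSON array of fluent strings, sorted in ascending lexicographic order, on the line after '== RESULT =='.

Compute (S \ del) ∪ add:
  pre ⊆ S: {at(kitchen), open(d_kitchen_dock)} ⊆ S  — applicable
  S \ del = {have(k3), locked(d_store_kitchen), open(d_dock_bay), open(d_kitchen_dock), open(d_store_bay)}
  ∪ add   = {at(dock), have(k3), locked(d_store_kitchen), open(d_dock_bay), open(d_kitchen_dock), open(d_store_bay)}

== RESULT ==
["at(dock)", "have(k3)", "locked(d_store_kitchen)", "open(d_dock_bay)", "open(d_kitchen_dock)", "open(d_store_bay)"]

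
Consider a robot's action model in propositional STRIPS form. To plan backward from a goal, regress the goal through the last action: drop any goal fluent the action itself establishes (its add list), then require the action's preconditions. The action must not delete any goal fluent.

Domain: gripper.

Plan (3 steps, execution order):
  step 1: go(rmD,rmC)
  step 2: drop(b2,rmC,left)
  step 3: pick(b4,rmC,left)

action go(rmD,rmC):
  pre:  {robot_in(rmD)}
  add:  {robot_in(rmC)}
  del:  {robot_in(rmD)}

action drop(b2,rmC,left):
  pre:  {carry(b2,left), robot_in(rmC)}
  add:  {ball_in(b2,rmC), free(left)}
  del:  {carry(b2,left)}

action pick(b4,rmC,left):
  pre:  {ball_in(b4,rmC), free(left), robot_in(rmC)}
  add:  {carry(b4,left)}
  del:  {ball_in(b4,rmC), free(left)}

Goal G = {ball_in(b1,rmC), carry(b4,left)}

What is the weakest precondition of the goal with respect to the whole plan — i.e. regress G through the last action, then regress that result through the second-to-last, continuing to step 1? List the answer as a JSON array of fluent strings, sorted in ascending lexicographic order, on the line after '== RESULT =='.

Work backward from the goal:
  through step 3 (pick(b4,rmC,left)): drop {carry(b4,left)}, keep {ball_in(b1,rmC)}, require {ball_in(b4,rmC), free(left), robot_in(rmC)}
    → {ball_in(b1,rmC), ball_in(b4,rmC), free(left), robot_in(rmC)}
  through step 2 (drop(b2,rmC,left)): drop {free(left)}, keep {ball_in(b1,rmC), ball_in(b4,rmC), robot_in(rmC)}, require {carry(b2,left), robot_in(rmC)}
    → {ball_in(b1,rmC), ball_in(b4,rmC), carry(b2,left), robot_in(rmC)}
  through step 1 (go(rmD,rmC)): drop {robot_in(rmC)}, keep {ball_in(b1,rmC), ball_in(b4,rmC), carry(b2,left)}, require {robot_in(rmD)}
    → {ball_in(b1,rmC), ball_in(b4,rmC), carry(b2,left), robot_in(rmD)}

== RESULT ==
["ball_in(b1,rmC)", "ball_in(b4,rmC)", "carry(b2,left)", "robot_in(rmD)"]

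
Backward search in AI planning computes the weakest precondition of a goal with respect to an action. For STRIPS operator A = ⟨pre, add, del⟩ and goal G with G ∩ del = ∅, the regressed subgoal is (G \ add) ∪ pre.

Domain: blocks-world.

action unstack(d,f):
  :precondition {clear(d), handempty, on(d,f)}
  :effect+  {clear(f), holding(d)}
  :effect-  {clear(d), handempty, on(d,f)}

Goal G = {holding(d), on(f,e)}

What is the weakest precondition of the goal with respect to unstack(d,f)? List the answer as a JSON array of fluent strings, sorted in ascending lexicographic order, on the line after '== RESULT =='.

Regress:
  G ∩ del = {}  (empty — regression defined)
  G \ add = {holding(d), on(f,e)} \ {clear(f), holding(d)} = {on(f,e)}
  ∪ pre   = {on(f,e)} ∪ {clear(d), handempty, on(d,f)}
          = {clear(d), handempty, on(d,f), on(f,e)}

== RESULT ==
["clear(d)", "handempty", "on(d,f)", "on(f,e)"]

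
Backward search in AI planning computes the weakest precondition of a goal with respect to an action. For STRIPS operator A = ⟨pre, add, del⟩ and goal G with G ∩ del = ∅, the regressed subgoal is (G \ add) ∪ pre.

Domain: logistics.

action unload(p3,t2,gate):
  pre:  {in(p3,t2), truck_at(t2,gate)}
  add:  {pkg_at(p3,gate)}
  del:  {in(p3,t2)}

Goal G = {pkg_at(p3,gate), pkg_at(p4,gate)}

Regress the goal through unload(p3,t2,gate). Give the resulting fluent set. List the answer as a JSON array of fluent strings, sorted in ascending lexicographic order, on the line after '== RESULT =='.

Regress:
  G ∩ del = {}  (empty — regression defined)
  G \ add = {pkg_at(p3,gate), pkg_at(p4,gate)} \ {pkg_at(p3,gate)} = {pkg_at(p4,gate)}
  ∪ pre   = {pkg_at(p4,gate)} ∪ {in(p3,t2), truck_at(t2,gate)}
          = {in(p3,t2), pkg_at(p4,gate), truck_at(t2,gate)}

== RESULT ==
["in(p3,t2)", "pkg_at(p4,gate)", "truck_at(t2,gate)"]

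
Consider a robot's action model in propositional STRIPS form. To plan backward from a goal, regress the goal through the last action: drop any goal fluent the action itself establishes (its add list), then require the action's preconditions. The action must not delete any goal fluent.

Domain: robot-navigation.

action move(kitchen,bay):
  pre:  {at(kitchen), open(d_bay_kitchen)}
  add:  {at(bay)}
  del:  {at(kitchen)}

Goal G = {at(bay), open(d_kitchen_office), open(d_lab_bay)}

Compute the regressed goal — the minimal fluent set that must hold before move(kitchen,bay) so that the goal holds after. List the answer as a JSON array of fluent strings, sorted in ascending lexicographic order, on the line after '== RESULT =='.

Regress:
  G ∩ del = {}  (empty — regression defined)
  G \ add = {at(bay), open(d_kitchen_office), open(d_lab_bay)} \ {at(bay)} = {open(d_kitchen_office), open(d_lab_bay)}
  ∪ pre   = {open(d_kitchen_office), open(d_lab_bay)} ∪ {at(kitchen), open(d_bay_kitchen)}
          = {at(kitchen), open(d_bay_kitchen), open(d_kitchen_office), open(d_lab_bay)}

== RESULT ==
["at(kitchen)", "open(d_bay_kitchen)", "open(d_kitchen_office)", "open(d_lab_bay)"]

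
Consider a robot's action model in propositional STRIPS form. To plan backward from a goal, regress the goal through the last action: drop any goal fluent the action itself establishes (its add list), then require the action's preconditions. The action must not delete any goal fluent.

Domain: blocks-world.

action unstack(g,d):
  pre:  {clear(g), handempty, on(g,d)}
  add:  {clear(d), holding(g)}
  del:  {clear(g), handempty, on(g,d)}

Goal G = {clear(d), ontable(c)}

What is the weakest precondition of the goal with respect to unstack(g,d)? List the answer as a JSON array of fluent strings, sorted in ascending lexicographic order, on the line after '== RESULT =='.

Compute (G \ add) ∪ pre:
  G ∩ del = {}  (empty — regression defined)
  G \ add = {clear(d), ontable(c)} \ {clear(d), holding(g)} = {ontable(c)}
  ∪ pre   = {ontable(c)} ∪ {clear(g), handempty, on(g,d)}
          = {clear(g), handempty, on(g,d), ontable(c)}

== RESULT ==
["clear(g)", "handempty", "on(g,d)", "ontable(c)"]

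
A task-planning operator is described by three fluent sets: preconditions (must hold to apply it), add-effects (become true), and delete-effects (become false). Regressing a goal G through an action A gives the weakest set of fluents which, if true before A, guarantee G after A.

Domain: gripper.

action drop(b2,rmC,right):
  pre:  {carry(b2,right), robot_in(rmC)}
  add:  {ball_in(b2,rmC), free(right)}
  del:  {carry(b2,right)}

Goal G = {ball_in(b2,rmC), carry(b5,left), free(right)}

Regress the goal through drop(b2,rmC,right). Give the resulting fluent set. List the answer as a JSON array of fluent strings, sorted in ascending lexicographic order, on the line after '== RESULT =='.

Compute (G \ add) ∪ pre:
  G ∩ del = {}  (empty — regression defined)
  G \ add = {ball_in(b2,rmC), carry(b5,left), free(right)} \ {ball_in(b2,rmC), free(right)} = {carry(b5,left)}
  ∪ pre   = {carry(b5,left)} ∪ {carry(b2,right), robot_in(rmC)}
          = {carry(b2,right), carry(b5,left), robot_in(rmC)}

== RESULT ==
["carry(b2,right)", "carry(b5,left)", "robot_in(rmC)"]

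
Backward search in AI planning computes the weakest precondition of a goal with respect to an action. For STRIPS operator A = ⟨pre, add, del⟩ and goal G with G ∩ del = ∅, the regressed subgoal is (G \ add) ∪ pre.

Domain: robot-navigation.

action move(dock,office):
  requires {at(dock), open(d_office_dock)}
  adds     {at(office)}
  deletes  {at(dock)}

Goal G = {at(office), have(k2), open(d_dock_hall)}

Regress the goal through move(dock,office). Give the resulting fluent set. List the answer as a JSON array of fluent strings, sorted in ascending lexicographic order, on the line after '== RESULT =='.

Regress:
  G ∩ del = {}  (empty — regression defined)
  G \ add = {at(office), have(k2), open(d_dock_hall)} \ {at(office)} = {have(k2), open(d_dock_hall)}
  ∪ pre   = {have(k2), open(d_dock_hall)} ∪ {at(dock), open(d_office_dock)}
          = {at(dock), have(k2), open(d_dock_hall), open(d_office_dock)}

== RESULT ==
["at(dock)", "have(k2)", "open(d_dock_hall)", "open(d_office_dock)"]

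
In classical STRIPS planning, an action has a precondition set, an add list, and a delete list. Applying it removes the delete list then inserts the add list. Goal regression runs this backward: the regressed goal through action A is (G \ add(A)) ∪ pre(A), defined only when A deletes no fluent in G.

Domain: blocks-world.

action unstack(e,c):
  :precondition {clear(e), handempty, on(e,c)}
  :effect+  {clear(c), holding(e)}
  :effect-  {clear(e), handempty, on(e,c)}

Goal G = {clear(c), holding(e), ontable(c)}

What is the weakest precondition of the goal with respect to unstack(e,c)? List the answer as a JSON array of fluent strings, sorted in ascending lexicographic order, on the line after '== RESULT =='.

Compute (G \ add) ∪ pre:
  G ∩ del = {}  (empty — regression defined)
  G \ add = {clear(c), holding(e), ontable(c)} \ {clear(c), holding(e)} = {ontable(c)}
  ∪ pre   = {ontable(c)} ∪ {clear(e), handempty, on(e,c)}
          = {clear(e), handempty, on(e,c), ontable(c)}

== RESULT ==
["clear(e)", "handempty", "on(e,c)", "ontable(c)"]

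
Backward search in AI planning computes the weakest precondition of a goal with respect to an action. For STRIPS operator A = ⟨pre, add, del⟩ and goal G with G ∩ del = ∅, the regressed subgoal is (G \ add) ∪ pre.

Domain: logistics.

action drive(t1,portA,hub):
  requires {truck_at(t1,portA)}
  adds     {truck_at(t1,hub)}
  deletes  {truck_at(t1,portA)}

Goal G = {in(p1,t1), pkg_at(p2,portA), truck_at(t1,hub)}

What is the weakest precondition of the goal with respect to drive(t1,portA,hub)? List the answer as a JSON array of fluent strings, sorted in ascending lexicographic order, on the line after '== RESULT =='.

Compute (G \ add) ∪ pre:
  G ∩ del = {}  (empty — regression defined)
  G \ add = {in(p1,t1), pkg_at(p2,portA), truck_at(t1,hub)} \ {truck_at(t1,hub)} = {in(p1,t1), pkg_at(p2,portA)}
  ∪ pre   = {in(p1,t1), pkg_at(p2,portA)} ∪ {truck_at(t1,portA)}
          = {in(p1,t1), pkg_at(p2,portA), truck_at(t1,portA)}

== RESULT ==
["in(p1,t1)", "pkg_at(p2,portA)", "truck_at(t1,portA)"]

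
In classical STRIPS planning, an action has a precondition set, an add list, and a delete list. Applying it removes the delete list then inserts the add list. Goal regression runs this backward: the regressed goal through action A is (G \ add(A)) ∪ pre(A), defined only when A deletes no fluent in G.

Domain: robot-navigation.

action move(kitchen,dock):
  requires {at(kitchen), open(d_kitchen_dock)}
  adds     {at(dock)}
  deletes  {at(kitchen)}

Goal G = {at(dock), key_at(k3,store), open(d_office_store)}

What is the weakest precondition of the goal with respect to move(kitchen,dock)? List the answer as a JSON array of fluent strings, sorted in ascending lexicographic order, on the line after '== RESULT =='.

Regress:
  G ∩ del = {}  (empty — regression defined)
  G \ add = {at(dock), key_at(k3,store), open(d_office_store)} \ {at(dock)} = {key_at(k3,store), open(d_office_store)}
  ∪ pre   = {key_at(k3,store), open(d_office_store)} ∪ {at(kitchen), open(d_kitchen_dock)}
          = {at(kitchen), key_at(k3,store), open(d_kitchen_dock), open(d_office_store)}

== RESULT ==
["at(kitchen)", "key_at(k3,store)", "open(d_kitchen_dock)", "open(d_office_store)"]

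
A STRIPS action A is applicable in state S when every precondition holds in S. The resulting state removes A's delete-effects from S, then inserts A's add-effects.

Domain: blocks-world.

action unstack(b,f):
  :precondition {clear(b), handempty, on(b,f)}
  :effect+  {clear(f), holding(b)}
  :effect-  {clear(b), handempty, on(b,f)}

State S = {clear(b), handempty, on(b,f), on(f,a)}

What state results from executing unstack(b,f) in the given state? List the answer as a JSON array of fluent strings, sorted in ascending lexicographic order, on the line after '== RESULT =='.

Compute (S \ del) ∪ add:
  pre ⊆ S: {clear(b), handempty, on(b,f)} ⊆ S  — applicable
  S \ del = {on(f,a)}
  ∪ add   = {clear(f), holding(b), on(f,a)}

== RESULT ==
["clear(f)", "holding(b)", "on(f,a)"]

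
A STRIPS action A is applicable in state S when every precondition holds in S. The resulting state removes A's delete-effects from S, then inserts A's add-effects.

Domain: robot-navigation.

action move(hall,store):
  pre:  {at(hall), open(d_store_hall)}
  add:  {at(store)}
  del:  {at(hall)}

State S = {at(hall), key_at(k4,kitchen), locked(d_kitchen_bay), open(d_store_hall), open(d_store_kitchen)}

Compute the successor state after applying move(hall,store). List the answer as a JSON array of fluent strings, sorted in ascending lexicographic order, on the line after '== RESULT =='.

Compute (S \ del) ∪ add:
  pre ⊆ S: {at(hall), open(d_store_hall)} ⊆ S  — applicable
  S \ del = {key_at(k4,kitchen), locked(d_kitchen_bay), open(d_store_hall), open(d_store_kitchen)}
  ∪ add   = {at(store), key_at(k4,kitchen), locked(d_kitchen_bay), open(d_store_hall), open(d_store_kitchen)}

== RESULT ==
["at(store)", "key_at(k4,kitchen)", "locked(d_kitchen_bay)", "open(d_store_hall)", "open(d_store_kitchen)"]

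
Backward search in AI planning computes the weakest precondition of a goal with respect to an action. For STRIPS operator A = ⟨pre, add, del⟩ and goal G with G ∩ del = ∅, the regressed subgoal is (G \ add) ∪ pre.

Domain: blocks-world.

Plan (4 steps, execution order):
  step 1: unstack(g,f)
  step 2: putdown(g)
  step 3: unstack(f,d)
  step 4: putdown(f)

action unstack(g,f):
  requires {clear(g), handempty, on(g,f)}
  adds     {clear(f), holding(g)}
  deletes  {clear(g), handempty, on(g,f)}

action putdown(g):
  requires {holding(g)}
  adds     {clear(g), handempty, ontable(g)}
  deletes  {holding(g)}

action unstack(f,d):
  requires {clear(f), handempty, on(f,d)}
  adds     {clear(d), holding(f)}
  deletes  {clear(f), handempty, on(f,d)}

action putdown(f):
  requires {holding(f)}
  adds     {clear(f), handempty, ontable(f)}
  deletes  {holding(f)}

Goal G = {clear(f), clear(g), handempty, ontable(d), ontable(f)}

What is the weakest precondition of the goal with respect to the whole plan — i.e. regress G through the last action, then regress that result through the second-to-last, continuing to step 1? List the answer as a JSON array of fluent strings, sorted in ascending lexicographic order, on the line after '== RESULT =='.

Work backward from the goal:
  through step 4 (putdown(f)): drop {clear(f), handempty, ontable(f)}, keep {clear(g), ontable(d)}, require {holding(f)}
    → {clear(g), holding(f), ontable(d)}
  through step 3 (unstack(f,d)): drop {holding(f)}, keep {clear(g), ontable(d)}, require {clear(f), handempty, on(f,d)}
    → {clear(f), clear(g), handempty, on(f,d), ontable(d)}
  through step 2 (putdown(g)): drop {clear(g), handempty}, keep {clear(f), on(f,d), ontable(d)}, require {holding(g)}
    → {clear(f), holding(g), on(f,d), ontable(d)}
  through step 1 (unstack(g,f)): drop {clear(f), holding(g)}, keep {on(f,d), ontable(d)}, require {clear(g), handempty, on(g,f)}
    → {clear(g), handempty, on(f,d), on(g,f), ontable(d)}

== RESULT ==
["clear(g)", "handempty", "on(f,d)", "on(g,f)", "ontable(d)"]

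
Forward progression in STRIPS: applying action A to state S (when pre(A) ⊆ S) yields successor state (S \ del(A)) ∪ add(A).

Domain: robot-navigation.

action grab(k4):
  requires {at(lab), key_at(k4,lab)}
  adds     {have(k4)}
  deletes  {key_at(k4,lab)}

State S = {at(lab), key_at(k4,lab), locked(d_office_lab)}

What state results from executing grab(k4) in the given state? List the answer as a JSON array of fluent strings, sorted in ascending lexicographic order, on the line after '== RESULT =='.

Compute (S \ del) ∪ add:
  pre ⊆ S: {at(lab), key_at(k4,lab)} ⊆ S  — applicable
  S \ del = {at(lab), locked(d_office_lab)}
  ∪ add   = {at(lab), have(k4), locked(d_office_lab)}

== RESULT ==
["at(lab)", "have(k4)", "locked(d_office_lab)"]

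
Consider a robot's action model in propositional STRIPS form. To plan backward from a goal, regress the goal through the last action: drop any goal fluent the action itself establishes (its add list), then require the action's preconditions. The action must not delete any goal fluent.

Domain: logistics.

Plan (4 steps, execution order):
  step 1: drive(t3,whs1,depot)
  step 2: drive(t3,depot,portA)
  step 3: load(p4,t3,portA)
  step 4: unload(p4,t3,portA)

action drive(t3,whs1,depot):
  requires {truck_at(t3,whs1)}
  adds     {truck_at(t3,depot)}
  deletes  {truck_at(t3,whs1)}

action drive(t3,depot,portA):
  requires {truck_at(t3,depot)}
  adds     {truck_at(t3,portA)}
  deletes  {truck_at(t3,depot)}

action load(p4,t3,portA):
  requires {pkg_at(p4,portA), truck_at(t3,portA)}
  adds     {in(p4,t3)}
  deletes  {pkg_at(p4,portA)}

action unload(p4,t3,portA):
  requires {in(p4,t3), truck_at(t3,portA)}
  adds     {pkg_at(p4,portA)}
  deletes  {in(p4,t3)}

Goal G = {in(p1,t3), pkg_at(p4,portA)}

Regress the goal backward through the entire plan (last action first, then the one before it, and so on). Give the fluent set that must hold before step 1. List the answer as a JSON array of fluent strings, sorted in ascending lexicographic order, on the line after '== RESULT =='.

Work backward from the goal:
  through step 4 (unload(p4,t3,portA)): drop {pkg_at(p4,portA)}, keep {in(p1,t3)}, require {in(p4,t3), truck_at(t3,portA)}
    → {in(p1,t3), in(p4,t3), truck_at(t3,portA)}
  through step 3 (load(p4,t3,portA)): drop {in(p4,t3)}, keep {in(p1,t3), truck_at(t3,portA)}, require {pkg_at(p4,portA), truck_at(t3,portA)}
    → {in(p1,t3), pkg_at(p4,portA), truck_at(t3,portA)}
  through step 2 (drive(t3,depot,portA)): drop {truck_at(t3,portA)}, keep {in(p1,t3), pkg_at(p4,portA)}, require {truck_at(t3,depot)}
    → {in(p1,t3), pkg_at(p4,portA), truck_at(t3,depot)}
  through step 1 (drive(t3,whs1,depot)): drop {truck_at(t3,depot)}, keep {in(p1,t3), pkg_at(p4,portA)}, require {truck_at(t3,whs1)}
    → {in(p1,t3), pkg_at(p4,portA), truck_at(t3,whs1)}

== RESULT ==
["in(p1,t3)", "pkg_at(p4,portA)", "truck_at(t3,whs1)"]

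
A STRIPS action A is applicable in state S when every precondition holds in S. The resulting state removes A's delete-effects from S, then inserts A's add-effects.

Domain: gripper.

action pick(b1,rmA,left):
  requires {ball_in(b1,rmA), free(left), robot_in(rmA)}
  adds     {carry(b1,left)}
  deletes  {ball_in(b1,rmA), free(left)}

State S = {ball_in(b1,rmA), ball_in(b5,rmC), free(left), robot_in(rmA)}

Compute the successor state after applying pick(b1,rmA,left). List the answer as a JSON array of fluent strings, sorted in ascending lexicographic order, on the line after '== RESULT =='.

Compute (S \ del) ∪ add:
  pre ⊆ S: {ball_in(b1,rmA), free(left), robot_in(rmA)} ⊆ S  — applicable
  S \ del = {ball_in(b5,rmC), robot_in(rmA)}
  ∪ add   = {ball_in(b5,rmC), carry(b1,left), robot_in(rmA)}

== RESULT ==
["ball_in(b5,rmC)", "carry(b1,left)", "robot_in(rmA)"]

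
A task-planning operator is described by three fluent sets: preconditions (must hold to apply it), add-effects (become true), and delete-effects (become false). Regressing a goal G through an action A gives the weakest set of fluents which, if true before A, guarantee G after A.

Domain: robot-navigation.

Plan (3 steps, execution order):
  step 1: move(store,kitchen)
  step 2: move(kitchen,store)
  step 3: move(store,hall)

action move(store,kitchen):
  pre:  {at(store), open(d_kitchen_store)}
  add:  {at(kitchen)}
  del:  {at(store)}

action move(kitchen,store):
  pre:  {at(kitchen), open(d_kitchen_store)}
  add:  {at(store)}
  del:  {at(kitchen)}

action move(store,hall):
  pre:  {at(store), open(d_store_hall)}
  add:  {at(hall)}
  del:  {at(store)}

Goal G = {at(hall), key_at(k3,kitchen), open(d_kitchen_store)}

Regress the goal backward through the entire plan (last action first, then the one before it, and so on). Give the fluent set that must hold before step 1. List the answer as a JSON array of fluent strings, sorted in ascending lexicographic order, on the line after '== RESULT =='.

Work backward from the goal:
  through step 3 (move(store,hall)): drop {at(hall)}, keep {key_at(k3,kitchen), open(d_kitchen_store)}, require {at(store), open(d_store_hall)}
    → {at(store), key_at(k3,kitchen), open(d_kitchen_store), open(d_store_hall)}
  through step 2 (move(kitchen,store)): drop {at(store)}, keep {key_at(k3,kitchen), open(d_kitchen_store), open(d_store_hall)}, require {at(kitchen), open(d_kitchen_store)}
    → {at(kitchen), key_at(k3,kitchen), open(d_kitchen_store), open(d_store_hall)}
  through step 1 (move(store,kitchen)): drop {at(kitchen)}, keep {key_at(k3,kitchen), open(d_kitchen_store), open(d_store_hall)}, require {at(store), open(d_kitchen_store)}
    → {at(store), key_at(k3,kitchen), open(d_kitchen_store), open(d_store_hall)}

== RESULT ==
["at(store)", "key_at(k3,kitchen)", "open(d_kitchen_store)", "open(d_store_hall)"]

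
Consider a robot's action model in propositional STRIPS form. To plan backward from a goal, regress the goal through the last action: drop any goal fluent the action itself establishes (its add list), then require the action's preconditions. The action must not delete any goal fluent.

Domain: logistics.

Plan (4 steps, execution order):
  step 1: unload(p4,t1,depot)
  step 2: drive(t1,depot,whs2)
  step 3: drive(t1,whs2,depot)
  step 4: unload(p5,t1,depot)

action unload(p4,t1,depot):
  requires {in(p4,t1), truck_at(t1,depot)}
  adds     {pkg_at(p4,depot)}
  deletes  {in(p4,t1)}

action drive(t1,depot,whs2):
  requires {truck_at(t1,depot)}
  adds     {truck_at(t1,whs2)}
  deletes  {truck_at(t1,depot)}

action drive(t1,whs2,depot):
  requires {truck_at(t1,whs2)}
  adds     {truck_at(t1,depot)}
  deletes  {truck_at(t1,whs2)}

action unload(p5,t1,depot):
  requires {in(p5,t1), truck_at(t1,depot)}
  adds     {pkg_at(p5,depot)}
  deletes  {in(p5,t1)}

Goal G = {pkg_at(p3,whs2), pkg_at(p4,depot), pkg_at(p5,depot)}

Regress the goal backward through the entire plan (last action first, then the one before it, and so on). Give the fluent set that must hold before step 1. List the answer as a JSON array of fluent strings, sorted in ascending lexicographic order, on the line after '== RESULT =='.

Regress step by step:
  through step 4 (unload(p5,t1,depot)): drop {pkg_at(p5,depot)}, keep {pkg_at(p3,whs2), pkg_at(p4,depot)}, require {in(p5,t1), truck_at(t1,depot)}
    → {in(p5,t1), pkg_at(p3,whs2), pkg_at(p4,depot), truck_at(t1,depot)}
  through step 3 (drive(t1,whs2,depot)): drop {truck_at(t1,depot)}, keep {in(p5,t1), pkg_at(p3,whs2), pkg_at(p4,depot)}, require {truck_at(t1,whs2)}
    → {in(p5,t1), pkg_at(p3,whs2), pkg_at(p4,depot), truck_at(t1,whs2)}
  through step 2 (drive(t1,depot,whs2)): drop {truck_at(t1,whs2)}, keep {in(p5,t1), pkg_at(p3,whs2), pkg_at(p4,depot)}, require {truck_at(t1,depot)}
    → {in(p5,t1), pkg_at(p3,whs2), pkg_at(p4,depot), truck_at(t1,depot)}
  through step 1 (unload(p4,t1,depot)): drop {pkg_at(p4,depot)}, keep {in(p5,t1), pkg_at(p3,whs2), truck_at(t1,depot)}, require {in(p4,t1), truck_at(t1,depot)}
    → {in(p4,t1), in(p5,t1), pkg_at(p3,whs2), truck_at(t1,depot)}

== RESULT ==
["in(p4,t1)", "in(p5,t1)", "pkg_at(p3,whs2)", "truck_at(t1,depot)"]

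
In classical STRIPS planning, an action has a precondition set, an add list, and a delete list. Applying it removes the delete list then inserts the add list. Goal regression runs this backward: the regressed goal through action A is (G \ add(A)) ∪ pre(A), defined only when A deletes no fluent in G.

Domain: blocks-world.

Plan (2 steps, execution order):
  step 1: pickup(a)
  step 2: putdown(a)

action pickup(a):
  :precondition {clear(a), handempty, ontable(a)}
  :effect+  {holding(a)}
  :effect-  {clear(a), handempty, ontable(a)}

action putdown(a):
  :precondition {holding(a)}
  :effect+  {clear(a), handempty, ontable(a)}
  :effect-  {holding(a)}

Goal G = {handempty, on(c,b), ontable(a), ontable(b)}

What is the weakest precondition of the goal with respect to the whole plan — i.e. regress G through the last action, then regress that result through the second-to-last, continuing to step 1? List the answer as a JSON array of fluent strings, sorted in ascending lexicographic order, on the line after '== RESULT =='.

Regress step by step:
  through step 2 (putdown(a)): drop {handempty, ontable(a)}, keep {on(c,b), ontable(b)}, require {holding(a)}
    → {holding(a), on(c,b), ontable(b)}
  through step 1 (pickup(a)): drop {holding(a)}, keep {on(c,b), ontable(b)}, require {clear(a), handempty, ontable(a)}
    → {clear(a), handempty, on(c,b), ontable(a), ontable(b)}

== RESULT ==
["clear(a)", "handempty", "on(c,b)", "ontable(a)", "ontable(b)"]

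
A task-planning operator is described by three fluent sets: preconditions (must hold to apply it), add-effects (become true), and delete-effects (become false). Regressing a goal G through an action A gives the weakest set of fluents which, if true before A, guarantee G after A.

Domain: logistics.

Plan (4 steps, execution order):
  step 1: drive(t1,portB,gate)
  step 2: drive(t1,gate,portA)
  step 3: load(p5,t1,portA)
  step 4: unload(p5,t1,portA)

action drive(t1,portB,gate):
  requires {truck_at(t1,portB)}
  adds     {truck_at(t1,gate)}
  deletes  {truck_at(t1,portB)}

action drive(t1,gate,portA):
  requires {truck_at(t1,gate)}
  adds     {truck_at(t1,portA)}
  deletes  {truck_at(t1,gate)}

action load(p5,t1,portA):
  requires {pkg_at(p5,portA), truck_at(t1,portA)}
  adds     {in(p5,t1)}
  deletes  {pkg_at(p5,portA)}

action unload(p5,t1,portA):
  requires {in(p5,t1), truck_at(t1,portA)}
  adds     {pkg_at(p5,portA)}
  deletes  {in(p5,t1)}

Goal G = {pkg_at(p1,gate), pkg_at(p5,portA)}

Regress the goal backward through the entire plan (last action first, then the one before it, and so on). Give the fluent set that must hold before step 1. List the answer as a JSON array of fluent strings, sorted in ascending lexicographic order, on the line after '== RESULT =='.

Work backward from the goal:
  through step 4 (unload(p5,t1,portA)): drop {pkg_at(p5,portA)}, keep {pkg_at(p1,gate)}, require {in(p5,t1), truck_at(t1,portA)}
    → {in(p5,t1), pkg_at(p1,gate), truck_at(t1,portA)}
  through step 3 (load(p5,t1,portA)): drop {in(p5,t1)}, keep {pkg_at(p1,gate), truck_at(t1,portA)}, require {pkg_at(p5,portA), truck_at(t1,portA)}
    → {pkg_at(p1,gate), pkg_at(p5,portA), truck_at(t1,portA)}
  through step 2 (drive(t1,gate,portA)): drop {truck_at(t1,portA)}, keep {pkg_at(p1,gate), pkg_at(p5,portA)}, require {truck_at(t1,gate)}
    → {pkg_at(p1,gate), pkg_at(p5,portA), truck_at(t1,gate)}
  through step 1 (drive(t1,portB,gate)): drop {truck_at(t1,gate)}, keep {pkg_at(p1,gate), pkg_at(p5,portA)}, require {truck_at(t1,portB)}
    → {pkg_at(p1,gate), pkg_at(p5,portA), truck_at(t1,portB)}

== RESULT ==
["pkg_at(p1,gate)", "pkg_at(p5,portA)", "truck_at(t1,portB)"]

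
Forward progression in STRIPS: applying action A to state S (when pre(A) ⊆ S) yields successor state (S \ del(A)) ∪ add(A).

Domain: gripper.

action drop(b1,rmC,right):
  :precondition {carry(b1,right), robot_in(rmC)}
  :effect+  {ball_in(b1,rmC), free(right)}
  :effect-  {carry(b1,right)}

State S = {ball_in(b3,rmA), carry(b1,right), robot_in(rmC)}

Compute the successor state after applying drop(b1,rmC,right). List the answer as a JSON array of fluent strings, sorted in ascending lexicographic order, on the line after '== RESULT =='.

Progress:
  pre ⊆ S: {carry(b1,right), robot_in(rmC)} ⊆ S  — applicable
  S \ del = {ball_in(b3,rmA), robot_in(rmC)}
  ∪ add   = {ball_in(b1,rmC), ball_in(b3,rmA), free(right), robot_in(rmC)}

== RESULT ==
["ball_in(b1,rmC)", "ball_in(b3,rmA)", "free(right)", "robot_in(rmC)"]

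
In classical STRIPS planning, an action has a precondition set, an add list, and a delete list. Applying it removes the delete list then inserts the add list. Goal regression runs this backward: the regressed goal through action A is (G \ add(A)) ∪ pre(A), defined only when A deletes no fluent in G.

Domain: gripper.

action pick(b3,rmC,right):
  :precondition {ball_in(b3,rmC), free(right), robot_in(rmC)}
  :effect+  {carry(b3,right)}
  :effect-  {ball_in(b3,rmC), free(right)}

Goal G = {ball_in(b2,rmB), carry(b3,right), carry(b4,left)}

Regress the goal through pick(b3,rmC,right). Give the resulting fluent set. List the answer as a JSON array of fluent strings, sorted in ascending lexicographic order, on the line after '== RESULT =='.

Compute (G \ add) ∪ pre:
  G ∩ del = {}  (empty — regression defined)
  G \ add = {ball_in(b2,rmB), carry(b3,right), carry(b4,left)} \ {carry(b3,right)} = {ball_in(b2,rmB), carry(b4,left)}
  ∪ pre   = {ball_in(b2,rmB), carry(b4,left)} ∪ {ball_in(b3,rmC), free(right), robot_in(rmC)}
          = {ball_in(b2,rmB), ball_in(b3,rmC), carry(b4,left), free(right), robot_in(rmC)}

== RESULT ==
["ball_in(b2,rmB)", "ball_in(b3,rmC)", "carry(b4,left)", "free(right)", "robot_in(rmC)"]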